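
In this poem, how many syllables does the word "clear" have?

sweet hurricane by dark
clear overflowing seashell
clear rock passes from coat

1

"clear" has 1 syllable.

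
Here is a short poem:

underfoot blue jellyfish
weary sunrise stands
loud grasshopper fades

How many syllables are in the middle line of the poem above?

5

The middle line: weary(2) + sunrise(2) + stands(1) = 5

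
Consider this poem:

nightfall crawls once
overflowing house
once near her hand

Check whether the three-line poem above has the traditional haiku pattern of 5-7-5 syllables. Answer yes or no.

No

Line 1: nightfall (2), crawls (1), once (1) → 4 (expected 5)
Line 2: overflowing (4), house (1) → 5 (expected 7)
Line 3: once (1), near (1), her (1), hand (1) → 4 (expected 5)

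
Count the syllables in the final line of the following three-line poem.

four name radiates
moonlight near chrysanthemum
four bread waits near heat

The final line: four(1) + bread(1) + waits(1) + near(1) + heat(1) = 5

5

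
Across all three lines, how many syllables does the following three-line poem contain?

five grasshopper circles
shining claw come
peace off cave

13

Line 1: five (1), grasshopper (3), circles (2) → 6
Line 2: shining (2), claw (1), come (1) → 4
Line 3: peace (1), off (1), cave (1) → 3
Total: 6 + 4 + 3 = 13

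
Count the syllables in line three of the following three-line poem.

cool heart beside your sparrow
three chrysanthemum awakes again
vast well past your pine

Line three: "vast well past your pine": 1+1+1+1+1 = 5

5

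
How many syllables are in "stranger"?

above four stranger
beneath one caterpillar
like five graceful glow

"stranger" has 2 syllables.

2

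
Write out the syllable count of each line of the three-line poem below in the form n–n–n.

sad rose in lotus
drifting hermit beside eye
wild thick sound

5–7–3

Line 1: "sad rose in lotus": 1+1+1+2 = 5
Line 2: "drifting hermit beside eye": 2+2+2+1 = 7
Line 3: "wild thick sound": 1+1+1 = 3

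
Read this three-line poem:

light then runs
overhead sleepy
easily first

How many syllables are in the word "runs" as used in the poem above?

1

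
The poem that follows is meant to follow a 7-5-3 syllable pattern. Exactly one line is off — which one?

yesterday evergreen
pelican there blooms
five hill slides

Line 1

Line 1: "yesterday evergreen": 3+3 = 6 (expected 7)
Line 2: "pelican there blooms": 3+1+1 = 5 ✓
Line 3: "five hill slides": 1+1+1 = 3 ✓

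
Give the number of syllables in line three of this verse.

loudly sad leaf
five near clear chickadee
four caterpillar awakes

7

Line three: four(1) + caterpillar(4) + awakes(2) = 7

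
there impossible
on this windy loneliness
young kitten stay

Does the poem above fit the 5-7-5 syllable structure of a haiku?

No

Line 1: there(1) + impossible(4) = 5 ✓
Line 2: on(1) + this(1) + windy(2) + loneliness(3) = 7 ✓
Line 3: young(1) + kitten(2) + stay(1) = 4 (expected 5)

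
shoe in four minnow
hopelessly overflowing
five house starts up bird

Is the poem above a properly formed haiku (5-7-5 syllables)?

Line 1: shoe (1), in (1), four (1), minnow (2) → 5 ✓
Line 2: hopelessly (3), overflowing (4) → 7 ✓
Line 3: five (1), house (1), starts (1), up (1), bird (1) → 5 ✓

Yes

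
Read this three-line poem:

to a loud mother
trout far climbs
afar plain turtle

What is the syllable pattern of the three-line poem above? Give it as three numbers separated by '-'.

5-3-5

Line 1: to (1), a (1), loud (1), mother (2) → 5
Line 2: trout (1), far (1), climbs (1) → 3
Line 3: afar (2), plain (1), turtle (2) → 5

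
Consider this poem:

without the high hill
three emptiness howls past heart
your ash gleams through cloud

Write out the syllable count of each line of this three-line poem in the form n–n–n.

5–7–5

Line 1: "without the high hill": 2+1+1+1 = 5
Line 2: "three emptiness howls past heart": 1+3+1+1+1 = 7
Line 3: "your ash gleams through cloud": 1+1+1+1+1 = 5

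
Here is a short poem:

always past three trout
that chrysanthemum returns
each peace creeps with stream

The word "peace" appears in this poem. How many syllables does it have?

"peace" has 1 syllable.

1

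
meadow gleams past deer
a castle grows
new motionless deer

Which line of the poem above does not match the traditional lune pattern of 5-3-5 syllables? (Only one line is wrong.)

Line 2

Line 1: meadow(2) + gleams(1) + past(1) + deer(1) = 5 ✓
Line 2: a(1) + castle(2) + grows(1) = 4 (expected 3)
Line 3: new(1) + motionless(3) + deer(1) = 5 ✓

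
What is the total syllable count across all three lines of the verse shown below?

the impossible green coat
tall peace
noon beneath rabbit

Line 1: the(1) + impossible(4) + green(1) + coat(1) = 7
Line 2: tall(1) + peace(1) = 2
Line 3: noon(1) + beneath(2) + rabbit(2) = 5
Total: 7 + 2 + 5 = 14

14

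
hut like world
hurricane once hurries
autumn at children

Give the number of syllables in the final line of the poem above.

The final line: autumn (2), at (1), children (2) → 5

5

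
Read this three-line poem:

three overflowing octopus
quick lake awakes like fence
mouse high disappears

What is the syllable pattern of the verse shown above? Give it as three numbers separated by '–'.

Line 1: "three overflowing octopus": 1+4+3 = 8
Line 2: "quick lake awakes like fence": 1+1+2+1+1 = 6
Line 3: "mouse high disappears": 1+1+3 = 5

8–6–5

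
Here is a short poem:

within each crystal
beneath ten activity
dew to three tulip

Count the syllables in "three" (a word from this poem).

1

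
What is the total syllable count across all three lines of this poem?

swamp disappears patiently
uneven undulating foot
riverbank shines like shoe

21

Line 1: swamp(1) + disappears(3) + patiently(3) = 7
Line 2: uneven(3) + undulating(4) + foot(1) = 8
Line 3: riverbank(3) + shines(1) + like(1) + shoe(1) = 6
Total: 7 + 8 + 6 = 21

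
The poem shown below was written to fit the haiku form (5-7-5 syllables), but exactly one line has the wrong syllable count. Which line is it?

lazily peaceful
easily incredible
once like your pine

Line 1: lazily(3) + peaceful(2) = 5 ✓
Line 2: easily(3) + incredible(4) = 7 ✓
Line 3: once(1) + like(1) + your(1) + pine(1) = 4 (expected 5)

The third line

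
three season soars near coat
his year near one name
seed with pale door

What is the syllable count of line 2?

5

Line 2: his (1), year (1), near (1), one (1), name (1) → 5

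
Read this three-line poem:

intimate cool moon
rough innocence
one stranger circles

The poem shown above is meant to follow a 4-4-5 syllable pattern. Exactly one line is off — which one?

Line 1: "intimate cool moon": 3+1+1 = 5 (expected 4)
Line 2: "rough innocence": 1+3 = 4 ✓
Line 3: "one stranger circles": 1+2+2 = 5 ✓

Line 1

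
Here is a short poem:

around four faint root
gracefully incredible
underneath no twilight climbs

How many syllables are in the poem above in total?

19

Line 1: "around four faint root": 2+1+1+1 = 5
Line 2: "gracefully incredible": 3+4 = 7
Line 3: "underneath no twilight climbs": 3+1+2+1 = 7
Total: 5 + 7 + 7 = 19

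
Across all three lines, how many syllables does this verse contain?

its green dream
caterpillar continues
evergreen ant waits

15

Line 1: its(1) + green(1) + dream(1) = 3
Line 2: caterpillar(4) + continues(3) = 7
Line 3: evergreen(3) + ant(1) + waits(1) = 5
Total: 3 + 7 + 5 = 15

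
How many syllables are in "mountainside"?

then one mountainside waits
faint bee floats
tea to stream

3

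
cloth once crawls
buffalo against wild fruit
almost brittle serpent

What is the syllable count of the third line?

The third line: almost(2) + brittle(2) + serpent(2) = 6

6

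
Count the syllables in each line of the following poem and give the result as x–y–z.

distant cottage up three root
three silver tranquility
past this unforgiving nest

7–7–7

Line 1: distant(2) + cottage(2) + up(1) + three(1) + root(1) = 7
Line 2: three(1) + silver(2) + tranquility(4) = 7
Line 3: past(1) + this(1) + unforgiving(4) + nest(1) = 7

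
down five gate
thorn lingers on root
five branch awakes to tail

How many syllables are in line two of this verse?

Line two: "thorn lingers on root": 1+2+1+1 = 5

5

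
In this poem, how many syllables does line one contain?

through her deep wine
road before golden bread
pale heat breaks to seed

4

Line one: "through her deep wine": 1+1+1+1 = 4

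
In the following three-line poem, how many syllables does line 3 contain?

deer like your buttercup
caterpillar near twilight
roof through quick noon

4

Line 3: roof(1) + through(1) + quick(1) + noon(1) = 4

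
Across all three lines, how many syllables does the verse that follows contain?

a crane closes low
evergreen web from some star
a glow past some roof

17

Line 1: a(1) + crane(1) + closes(2) + low(1) = 5
Line 2: evergreen(3) + web(1) + from(1) + some(1) + star(1) = 7
Line 3: a(1) + glow(1) + past(1) + some(1) + roof(1) = 5
Total: 5 + 7 + 5 = 17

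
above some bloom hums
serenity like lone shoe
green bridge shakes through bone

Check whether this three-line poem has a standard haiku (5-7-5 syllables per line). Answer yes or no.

Line 1: "above some bloom hums": 2+1+1+1 = 5 ✓
Line 2: "serenity like lone shoe": 4+1+1+1 = 7 ✓
Line 3: "green bridge shakes through bone": 1+1+1+1+1 = 5 ✓

Yes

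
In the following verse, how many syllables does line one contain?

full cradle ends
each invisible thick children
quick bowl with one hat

Line one: full (1), cradle (2), ends (1) → 4

4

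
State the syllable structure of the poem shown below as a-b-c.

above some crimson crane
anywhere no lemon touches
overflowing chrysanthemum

Line 1: above (2), some (1), crimson (2), crane (1) → 6
Line 2: anywhere (3), no (1), lemon (2), touches (2) → 8
Line 3: overflowing (4), chrysanthemum (4) → 8

6-8-8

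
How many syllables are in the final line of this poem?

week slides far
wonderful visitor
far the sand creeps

4

The final line: "far the sand creeps": 1+1+1+1 = 4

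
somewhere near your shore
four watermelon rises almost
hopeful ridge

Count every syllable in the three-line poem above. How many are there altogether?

Line 1: somewhere(2) + near(1) + your(1) + shore(1) = 5
Line 2: four(1) + watermelon(4) + rises(2) + almost(2) = 9
Line 3: hopeful(2) + ridge(1) = 3
Total: 5 + 9 + 3 = 17

17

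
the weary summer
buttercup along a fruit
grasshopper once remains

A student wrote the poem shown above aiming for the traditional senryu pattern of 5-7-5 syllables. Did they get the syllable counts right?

No

Line 1: the(1) + weary(2) + summer(2) = 5 ✓
Line 2: buttercup(3) + along(2) + a(1) + fruit(1) = 7 ✓
Line 3: grasshopper(3) + once(1) + remains(2) = 6 (expected 5)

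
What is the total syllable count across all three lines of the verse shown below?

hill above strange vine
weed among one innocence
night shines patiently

Line 1: "hill above strange vine": 1+2+1+1 = 5
Line 2: "weed among one innocence": 1+2+1+3 = 7
Line 3: "night shines patiently": 1+1+3 = 5
Total: 5 + 7 + 5 = 17

17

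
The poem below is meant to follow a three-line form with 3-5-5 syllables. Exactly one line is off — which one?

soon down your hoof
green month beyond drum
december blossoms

The first line

Line 1: "soon down your hoof": 1+1+1+1 = 4 (expected 3)
Line 2: "green month beyond drum": 1+1+2+1 = 5 ✓
Line 3: "december blossoms": 3+2 = 5 ✓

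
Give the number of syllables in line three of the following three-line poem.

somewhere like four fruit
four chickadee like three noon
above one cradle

5

Line three: above (2), one (1), cradle (2) → 5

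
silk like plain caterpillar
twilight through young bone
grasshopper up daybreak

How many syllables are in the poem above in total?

Line 1: silk (1), like (1), plain (1), caterpillar (4) → 7
Line 2: twilight (2), through (1), young (1), bone (1) → 5
Line 3: grasshopper (3), up (1), daybreak (2) → 6
Total: 7 + 5 + 6 = 18

18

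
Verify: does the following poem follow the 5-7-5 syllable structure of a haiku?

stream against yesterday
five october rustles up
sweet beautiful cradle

No

Line 1: "stream against yesterday": 1+2+3 = 6 (expected 5)
Line 2: "five october rustles up": 1+3+2+1 = 7 ✓
Line 3: "sweet beautiful cradle": 1+3+2 = 6 (expected 5)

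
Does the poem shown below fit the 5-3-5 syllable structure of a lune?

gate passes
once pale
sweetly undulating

No

Line 1: gate(1) + passes(2) = 3 (expected 5)
Line 2: once(1) + pale(1) = 2 (expected 3)
Line 3: sweetly(2) + undulating(4) = 6 (expected 5)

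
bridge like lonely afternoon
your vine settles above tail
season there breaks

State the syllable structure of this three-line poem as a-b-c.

Line 1: "bridge like lonely afternoon": 1+1+2+3 = 7
Line 2: "your vine settles above tail": 1+1+2+2+1 = 7
Line 3: "season there breaks": 2+1+1 = 4

7-7-4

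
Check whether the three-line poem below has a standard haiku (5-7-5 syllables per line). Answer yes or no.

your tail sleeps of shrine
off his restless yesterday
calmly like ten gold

Yes

Line 1: your(1) + tail(1) + sleeps(1) + of(1) + shrine(1) = 5 ✓
Line 2: off(1) + his(1) + restless(2) + yesterday(3) = 7 ✓
Line 3: calmly(2) + like(1) + ten(1) + gold(1) = 5 ✓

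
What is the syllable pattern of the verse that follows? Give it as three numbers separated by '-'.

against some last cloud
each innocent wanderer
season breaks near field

5-7-5

Line 1: against (2), some (1), last (1), cloud (1) → 5
Line 2: each (1), innocent (3), wanderer (3) → 7
Line 3: season (2), breaks (1), near (1), field (1) → 5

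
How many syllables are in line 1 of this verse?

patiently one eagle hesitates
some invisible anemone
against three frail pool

Line 1: patiently (3), one (1), eagle (2), hesitates (3) → 9

9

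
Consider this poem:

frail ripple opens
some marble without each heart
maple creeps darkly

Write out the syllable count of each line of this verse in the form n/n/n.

Line 1: frail (1), ripple (2), opens (2) → 5
Line 2: some (1), marble (2), without (2), each (1), heart (1) → 7
Line 3: maple (2), creeps (1), darkly (2) → 5

5/7/5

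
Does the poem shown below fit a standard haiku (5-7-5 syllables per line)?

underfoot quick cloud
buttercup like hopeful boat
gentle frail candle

Yes

Line 1: "underfoot quick cloud": 3+1+1 = 5 ✓
Line 2: "buttercup like hopeful boat": 3+1+2+1 = 7 ✓
Line 3: "gentle frail candle": 2+1+2 = 5 ✓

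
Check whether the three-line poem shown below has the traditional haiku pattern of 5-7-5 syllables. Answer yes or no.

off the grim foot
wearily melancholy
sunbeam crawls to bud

Line 1: off(1) + the(1) + grim(1) + foot(1) = 4 (expected 5)
Line 2: wearily(3) + melancholy(4) = 7 ✓
Line 3: sunbeam(2) + crawls(1) + to(1) + bud(1) = 5 ✓

No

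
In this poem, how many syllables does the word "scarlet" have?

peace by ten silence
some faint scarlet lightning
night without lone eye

2

"scarlet" has 2 syllables.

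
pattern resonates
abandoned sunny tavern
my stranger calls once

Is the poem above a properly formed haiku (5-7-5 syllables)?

Line 1: pattern (2), resonates (3) → 5 ✓
Line 2: abandoned (3), sunny (2), tavern (2) → 7 ✓
Line 3: my (1), stranger (2), calls (1), once (1) → 5 ✓

Yes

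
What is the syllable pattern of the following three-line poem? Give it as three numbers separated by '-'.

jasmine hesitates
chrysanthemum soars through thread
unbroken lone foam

5-7-5

Line 1: jasmine (2), hesitates (3) → 5
Line 2: chrysanthemum (4), soars (1), through (1), thread (1) → 7
Line 3: unbroken (3), lone (1), foam (1) → 5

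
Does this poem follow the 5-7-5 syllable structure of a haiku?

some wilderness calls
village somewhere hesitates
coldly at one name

Yes

Line 1: some (1), wilderness (3), calls (1) → 5 ✓
Line 2: village (2), somewhere (2), hesitates (3) → 7 ✓
Line 3: coldly (2), at (1), one (1), name (1) → 5 ✓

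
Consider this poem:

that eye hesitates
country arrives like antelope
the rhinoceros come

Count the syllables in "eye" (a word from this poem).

1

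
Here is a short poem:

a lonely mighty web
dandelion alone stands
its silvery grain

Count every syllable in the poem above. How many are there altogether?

18

Line 1: a (1), lonely (2), mighty (2), web (1) → 6
Line 2: dandelion (4), alone (2), stands (1) → 7
Line 3: its (1), silvery (3), grain (1) → 5
Total: 6 + 7 + 5 = 18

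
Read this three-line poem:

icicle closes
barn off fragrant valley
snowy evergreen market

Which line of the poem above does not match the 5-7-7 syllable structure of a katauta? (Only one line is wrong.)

Line 2

Line 1: icicle (3), closes (2) → 5 ✓
Line 2: barn (1), off (1), fragrant (2), valley (2) → 6 (expected 7)
Line 3: snowy (2), evergreen (3), market (2) → 7 ✓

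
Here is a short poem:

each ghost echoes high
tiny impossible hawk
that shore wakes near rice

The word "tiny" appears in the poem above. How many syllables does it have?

2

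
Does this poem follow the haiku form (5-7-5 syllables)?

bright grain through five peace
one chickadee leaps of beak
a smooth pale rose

Line 1: bright (1), grain (1), through (1), five (1), peace (1) → 5 ✓
Line 2: one (1), chickadee (3), leaps (1), of (1), beak (1) → 7 ✓
Line 3: a (1), smooth (1), pale (1), rose (1) → 4 (expected 5)

No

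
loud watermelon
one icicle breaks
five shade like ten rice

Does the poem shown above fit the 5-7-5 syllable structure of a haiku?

Line 1: "loud watermelon": 1+4 = 5 ✓
Line 2: "one icicle breaks": 1+3+1 = 5 (expected 7)
Line 3: "five shade like ten rice": 1+1+1+1+1 = 5 ✓

No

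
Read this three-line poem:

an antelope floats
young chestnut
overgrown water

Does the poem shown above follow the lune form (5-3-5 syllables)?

Line 1: "an antelope floats": 1+3+1 = 5 ✓
Line 2: "young chestnut": 1+2 = 3 ✓
Line 3: "overgrown water": 3+2 = 5 ✓

Yes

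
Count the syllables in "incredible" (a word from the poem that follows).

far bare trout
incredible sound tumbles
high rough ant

"incredible" has 4 syllables.

4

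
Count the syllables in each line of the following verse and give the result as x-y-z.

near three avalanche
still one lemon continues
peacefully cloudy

Line 1: near (1), three (1), avalanche (3) → 5
Line 2: still (1), one (1), lemon (2), continues (3) → 7
Line 3: peacefully (3), cloudy (2) → 5

5-7-5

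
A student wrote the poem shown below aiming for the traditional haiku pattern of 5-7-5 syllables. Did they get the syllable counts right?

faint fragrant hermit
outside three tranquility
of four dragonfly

Line 1: faint(1) + fragrant(2) + hermit(2) = 5 ✓
Line 2: outside(2) + three(1) + tranquility(4) = 7 ✓
Line 3: of(1) + four(1) + dragonfly(3) = 5 ✓

Yes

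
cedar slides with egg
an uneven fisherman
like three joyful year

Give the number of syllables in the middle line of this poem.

7

The middle line: an (1), uneven (3), fisherman (3) → 7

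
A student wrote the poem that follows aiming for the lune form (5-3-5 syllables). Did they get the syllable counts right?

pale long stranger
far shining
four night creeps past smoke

Line 1: "pale long stranger": 1+1+2 = 4 (expected 5)
Line 2: "far shining": 1+2 = 3 ✓
Line 3: "four night creeps past smoke": 1+1+1+1+1 = 5 ✓

No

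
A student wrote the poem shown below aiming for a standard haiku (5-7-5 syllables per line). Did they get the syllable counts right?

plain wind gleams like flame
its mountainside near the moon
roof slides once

No

Line 1: "plain wind gleams like flame": 1+1+1+1+1 = 5 ✓
Line 2: "its mountainside near the moon": 1+3+1+1+1 = 7 ✓
Line 3: "roof slides once": 1+1+1 = 3 (expected 5)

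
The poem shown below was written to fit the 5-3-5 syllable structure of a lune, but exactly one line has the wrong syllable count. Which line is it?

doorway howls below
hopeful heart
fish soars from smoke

Line 1: "doorway howls below": 2+1+2 = 5 ✓
Line 2: "hopeful heart": 2+1 = 3 ✓
Line 3: "fish soars from smoke": 1+1+1+1 = 4 (expected 5)

The third line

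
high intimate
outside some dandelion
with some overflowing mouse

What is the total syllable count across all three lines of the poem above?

18

Line 1: high (1), intimate (3) → 4
Line 2: outside (2), some (1), dandelion (4) → 7
Line 3: with (1), some (1), overflowing (4), mouse (1) → 7
Total: 4 + 7 + 7 = 18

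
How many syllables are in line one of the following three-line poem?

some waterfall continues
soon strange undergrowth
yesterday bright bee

7

Line one: "some waterfall continues": 1+3+3 = 7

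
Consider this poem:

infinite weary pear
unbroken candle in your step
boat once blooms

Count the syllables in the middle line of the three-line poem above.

The middle line: unbroken (3), candle (2), in (1), your (1), step (1) → 8

8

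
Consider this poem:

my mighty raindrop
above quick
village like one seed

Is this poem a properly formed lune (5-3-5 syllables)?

Line 1: my (1), mighty (2), raindrop (2) → 5 ✓
Line 2: above (2), quick (1) → 3 ✓
Line 3: village (2), like (1), one (1), seed (1) → 5 ✓

Yes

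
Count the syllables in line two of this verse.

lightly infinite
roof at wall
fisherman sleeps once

Line two: "roof at wall": 1+1+1 = 3

3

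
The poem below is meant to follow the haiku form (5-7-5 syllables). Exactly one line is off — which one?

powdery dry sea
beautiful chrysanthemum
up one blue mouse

The third line

Line 1: powdery (3), dry (1), sea (1) → 5 ✓
Line 2: beautiful (3), chrysanthemum (4) → 7 ✓
Line 3: up (1), one (1), blue (1), mouse (1) → 4 (expected 5)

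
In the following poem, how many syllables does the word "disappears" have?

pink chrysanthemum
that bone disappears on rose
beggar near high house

3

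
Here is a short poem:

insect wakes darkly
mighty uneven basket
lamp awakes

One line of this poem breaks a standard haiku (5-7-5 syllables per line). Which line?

Line 3

Line 1: insect(2) + wakes(1) + darkly(2) = 5 ✓
Line 2: mighty(2) + uneven(3) + basket(2) = 7 ✓
Line 3: lamp(1) + awakes(2) = 3 (expected 5)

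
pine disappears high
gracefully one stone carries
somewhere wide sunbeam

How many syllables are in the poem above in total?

Line 1: "pine disappears high": 1+3+1 = 5
Line 2: "gracefully one stone carries": 3+1+1+2 = 7
Line 3: "somewhere wide sunbeam": 2+1+2 = 5
Total: 5 + 7 + 5 = 17

17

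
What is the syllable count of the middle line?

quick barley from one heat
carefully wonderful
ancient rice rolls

The middle line: carefully (3), wonderful (3) → 6

6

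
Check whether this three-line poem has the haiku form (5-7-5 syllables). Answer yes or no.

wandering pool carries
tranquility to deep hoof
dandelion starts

No

Line 1: wandering (3), pool (1), carries (2) → 6 (expected 5)
Line 2: tranquility (4), to (1), deep (1), hoof (1) → 7 ✓
Line 3: dandelion (4), starts (1) → 5 ✓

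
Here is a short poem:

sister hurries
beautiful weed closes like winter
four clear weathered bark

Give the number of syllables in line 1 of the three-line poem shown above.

4

Line 1: sister(2) + hurries(2) = 4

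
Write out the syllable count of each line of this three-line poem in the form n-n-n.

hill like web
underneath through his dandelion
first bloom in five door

Line 1: hill(1) + like(1) + web(1) = 3
Line 2: underneath(3) + through(1) + his(1) + dandelion(4) = 9
Line 3: first(1) + bloom(1) + in(1) + five(1) + door(1) = 5

3-9-5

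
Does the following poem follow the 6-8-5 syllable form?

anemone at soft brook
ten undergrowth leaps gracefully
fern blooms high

No

Line 1: "anemone at soft brook": 4+1+1+1 = 7 (expected 6)
Line 2: "ten undergrowth leaps gracefully": 1+3+1+3 = 8 ✓
Line 3: "fern blooms high": 1+1+1 = 3 (expected 5)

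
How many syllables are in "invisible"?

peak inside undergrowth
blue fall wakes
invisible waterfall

4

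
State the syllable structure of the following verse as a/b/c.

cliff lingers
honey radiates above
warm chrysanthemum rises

Line 1: "cliff lingers": 1+2 = 3
Line 2: "honey radiates above": 2+3+2 = 7
Line 3: "warm chrysanthemum rises": 1+4+2 = 7

3/7/7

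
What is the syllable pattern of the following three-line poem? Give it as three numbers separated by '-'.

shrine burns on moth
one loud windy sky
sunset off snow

4-5-4

Line 1: "shrine burns on moth": 1+1+1+1 = 4
Line 2: "one loud windy sky": 1+1+2+1 = 5
Line 3: "sunset off snow": 2+1+1 = 4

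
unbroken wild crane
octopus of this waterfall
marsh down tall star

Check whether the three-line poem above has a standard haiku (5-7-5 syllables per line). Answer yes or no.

No

Line 1: unbroken (3), wild (1), crane (1) → 5 ✓
Line 2: octopus (3), of (1), this (1), waterfall (3) → 8 (expected 7)
Line 3: marsh (1), down (1), tall (1), star (1) → 4 (expected 5)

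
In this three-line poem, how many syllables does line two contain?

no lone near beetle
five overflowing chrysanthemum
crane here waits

Line two: five (1), overflowing (4), chrysanthemum (4) → 9

9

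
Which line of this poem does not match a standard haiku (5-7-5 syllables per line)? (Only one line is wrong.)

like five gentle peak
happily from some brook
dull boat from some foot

The second line

Line 1: like (1), five (1), gentle (2), peak (1) → 5 ✓
Line 2: happily (3), from (1), some (1), brook (1) → 6 (expected 7)
Line 3: dull (1), boat (1), from (1), some (1), foot (1) → 5 ✓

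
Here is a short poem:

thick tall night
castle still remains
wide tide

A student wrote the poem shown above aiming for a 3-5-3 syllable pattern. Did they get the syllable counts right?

Line 1: "thick tall night": 1+1+1 = 3 ✓
Line 2: "castle still remains": 2+1+2 = 5 ✓
Line 3: "wide tide": 1+1 = 2 (expected 3)

No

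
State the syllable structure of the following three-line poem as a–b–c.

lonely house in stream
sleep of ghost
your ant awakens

5–3–5

Line 1: lonely (2), house (1), in (1), stream (1) → 5
Line 2: sleep (1), of (1), ghost (1) → 3
Line 3: your (1), ant (1), awakens (3) → 5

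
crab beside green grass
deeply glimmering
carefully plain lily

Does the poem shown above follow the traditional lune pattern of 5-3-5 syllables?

No

Line 1: "crab beside green grass": 1+2+1+1 = 5 ✓
Line 2: "deeply glimmering": 2+3 = 5 (expected 3)
Line 3: "carefully plain lily": 3+1+2 = 6 (expected 5)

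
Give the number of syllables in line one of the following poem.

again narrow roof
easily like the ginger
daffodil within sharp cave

5

Line one: "again narrow roof": 2+2+1 = 5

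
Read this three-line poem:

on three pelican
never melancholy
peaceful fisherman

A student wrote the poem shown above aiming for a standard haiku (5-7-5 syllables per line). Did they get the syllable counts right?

Line 1: "on three pelican": 1+1+3 = 5 ✓
Line 2: "never melancholy": 2+4 = 6 (expected 7)
Line 3: "peaceful fisherman": 2+3 = 5 ✓

No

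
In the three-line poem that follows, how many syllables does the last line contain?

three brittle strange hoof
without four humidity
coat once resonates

The last line: coat (1), once (1), resonates (3) → 5

5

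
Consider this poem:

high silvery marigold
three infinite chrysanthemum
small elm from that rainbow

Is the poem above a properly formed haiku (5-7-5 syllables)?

No

Line 1: high (1), silvery (3), marigold (3) → 7 (expected 5)
Line 2: three (1), infinite (3), chrysanthemum (4) → 8 (expected 7)
Line 3: small (1), elm (1), from (1), that (1), rainbow (2) → 6 (expected 5)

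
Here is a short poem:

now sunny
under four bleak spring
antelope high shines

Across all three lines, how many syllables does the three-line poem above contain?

Line 1: now (1), sunny (2) → 3
Line 2: under (2), four (1), bleak (1), spring (1) → 5
Line 3: antelope (3), high (1), shines (1) → 5
Total: 3 + 5 + 5 = 13

13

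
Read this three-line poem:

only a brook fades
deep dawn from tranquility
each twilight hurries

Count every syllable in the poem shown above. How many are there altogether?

Line 1: only (2), a (1), brook (1), fades (1) → 5
Line 2: deep (1), dawn (1), from (1), tranquility (4) → 7
Line 3: each (1), twilight (2), hurries (2) → 5
Total: 5 + 7 + 5 = 17

17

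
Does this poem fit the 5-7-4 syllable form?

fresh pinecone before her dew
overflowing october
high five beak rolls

Line 1: fresh (1), pinecone (2), before (2), her (1), dew (1) → 7 (expected 5)
Line 2: overflowing (4), october (3) → 7 ✓
Line 3: high (1), five (1), beak (1), rolls (1) → 4 ✓

No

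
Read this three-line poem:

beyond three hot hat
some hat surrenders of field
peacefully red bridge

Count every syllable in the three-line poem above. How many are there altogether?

17

Line 1: "beyond three hot hat": 2+1+1+1 = 5
Line 2: "some hat surrenders of field": 1+1+3+1+1 = 7
Line 3: "peacefully red bridge": 3+1+1 = 5
Total: 5 + 7 + 5 = 17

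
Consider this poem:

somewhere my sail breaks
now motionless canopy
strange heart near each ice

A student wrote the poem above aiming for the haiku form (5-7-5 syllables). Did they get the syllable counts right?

Yes

Line 1: "somewhere my sail breaks": 2+1+1+1 = 5 ✓
Line 2: "now motionless canopy": 1+3+3 = 7 ✓
Line 3: "strange heart near each ice": 1+1+1+1+1 = 5 ✓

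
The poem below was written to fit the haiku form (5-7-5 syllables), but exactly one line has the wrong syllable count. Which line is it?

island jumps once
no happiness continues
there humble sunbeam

Line 1: "island jumps once": 2+1+1 = 4 (expected 5)
Line 2: "no happiness continues": 1+3+3 = 7 ✓
Line 3: "there humble sunbeam": 1+2+2 = 5 ✓

Line 1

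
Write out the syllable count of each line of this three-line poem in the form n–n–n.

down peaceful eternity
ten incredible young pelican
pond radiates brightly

Line 1: down(1) + peaceful(2) + eternity(4) = 7
Line 2: ten(1) + incredible(4) + young(1) + pelican(3) = 9
Line 3: pond(1) + radiates(3) + brightly(2) = 6

7–9–6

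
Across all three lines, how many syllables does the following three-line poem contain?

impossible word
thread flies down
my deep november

13

Line 1: impossible(4) + word(1) = 5
Line 2: thread(1) + flies(1) + down(1) = 3
Line 3: my(1) + deep(1) + november(3) = 5
Total: 5 + 3 + 5 = 13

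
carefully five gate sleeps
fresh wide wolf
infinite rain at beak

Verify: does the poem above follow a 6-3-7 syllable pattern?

No

Line 1: carefully (3), five (1), gate (1), sleeps (1) → 6 ✓
Line 2: fresh (1), wide (1), wolf (1) → 3 ✓
Line 3: infinite (3), rain (1), at (1), beak (1) → 6 (expected 7)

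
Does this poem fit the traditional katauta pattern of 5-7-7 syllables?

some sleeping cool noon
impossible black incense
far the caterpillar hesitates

No

Line 1: some(1) + sleeping(2) + cool(1) + noon(1) = 5 ✓
Line 2: impossible(4) + black(1) + incense(2) = 7 ✓
Line 3: far(1) + the(1) + caterpillar(4) + hesitates(3) = 9 (expected 7)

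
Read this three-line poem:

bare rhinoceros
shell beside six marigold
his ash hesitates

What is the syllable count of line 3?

Line 3: his (1), ash (1), hesitates (3) → 5

5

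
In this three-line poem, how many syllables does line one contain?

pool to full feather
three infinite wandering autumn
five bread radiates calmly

Line one: pool (1), to (1), full (1), feather (2) → 5

5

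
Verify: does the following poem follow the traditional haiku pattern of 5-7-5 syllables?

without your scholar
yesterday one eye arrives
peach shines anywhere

Line 1: without(2) + your(1) + scholar(2) = 5 ✓
Line 2: yesterday(3) + one(1) + eye(1) + arrives(2) = 7 ✓
Line 3: peach(1) + shines(1) + anywhere(3) = 5 ✓

Yes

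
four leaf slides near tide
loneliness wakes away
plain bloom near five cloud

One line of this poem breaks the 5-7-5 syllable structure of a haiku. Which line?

Line 2

Line 1: four (1), leaf (1), slides (1), near (1), tide (1) → 5 ✓
Line 2: loneliness (3), wakes (1), away (2) → 6 (expected 7)
Line 3: plain (1), bloom (1), near (1), five (1), cloud (1) → 5 ✓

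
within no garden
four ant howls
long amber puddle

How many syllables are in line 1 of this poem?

Line 1: within (2), no (1), garden (2) → 5

5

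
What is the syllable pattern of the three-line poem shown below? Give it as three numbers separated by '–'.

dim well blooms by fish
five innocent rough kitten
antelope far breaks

Line 1: dim (1), well (1), blooms (1), by (1), fish (1) → 5
Line 2: five (1), innocent (3), rough (1), kitten (2) → 7
Line 3: antelope (3), far (1), breaks (1) → 5

5–7–5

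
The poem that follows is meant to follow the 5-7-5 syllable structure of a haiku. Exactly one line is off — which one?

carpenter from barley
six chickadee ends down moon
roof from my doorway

Line 1: carpenter(3) + from(1) + barley(2) = 6 (expected 5)
Line 2: six(1) + chickadee(3) + ends(1) + down(1) + moon(1) = 7 ✓
Line 3: roof(1) + from(1) + my(1) + doorway(2) = 5 ✓

Line 1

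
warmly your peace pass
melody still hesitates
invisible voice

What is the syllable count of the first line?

5

The first line: "warmly your peace pass": 2+1+1+1 = 5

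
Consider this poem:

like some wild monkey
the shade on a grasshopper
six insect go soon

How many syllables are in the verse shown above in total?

Line 1: like(1) + some(1) + wild(1) + monkey(2) = 5
Line 2: the(1) + shade(1) + on(1) + a(1) + grasshopper(3) = 7
Line 3: six(1) + insect(2) + go(1) + soon(1) = 5
Total: 5 + 7 + 5 = 17

17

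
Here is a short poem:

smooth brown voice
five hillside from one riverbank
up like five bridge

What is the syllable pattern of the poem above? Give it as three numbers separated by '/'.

3/8/4

Line 1: "smooth brown voice": 1+1+1 = 3
Line 2: "five hillside from one riverbank": 1+2+1+1+3 = 8
Line 3: "up like five bridge": 1+1+1+1 = 4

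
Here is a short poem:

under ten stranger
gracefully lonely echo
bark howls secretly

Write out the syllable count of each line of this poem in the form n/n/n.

5/7/5

Line 1: under (2), ten (1), stranger (2) → 5
Line 2: gracefully (3), lonely (2), echo (2) → 7
Line 3: bark (1), howls (1), secretly (3) → 5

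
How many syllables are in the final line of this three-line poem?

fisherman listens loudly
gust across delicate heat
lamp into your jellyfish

7

The final line: lamp(1) + into(2) + your(1) + jellyfish(3) = 7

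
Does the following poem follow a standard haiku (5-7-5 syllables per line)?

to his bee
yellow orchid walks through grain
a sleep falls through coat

Line 1: "to his bee": 1+1+1 = 3 (expected 5)
Line 2: "yellow orchid walks through grain": 2+2+1+1+1 = 7 ✓
Line 3: "a sleep falls through coat": 1+1+1+1+1 = 5 ✓

No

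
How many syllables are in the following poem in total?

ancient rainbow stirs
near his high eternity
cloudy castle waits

17

Line 1: ancient (2), rainbow (2), stirs (1) → 5
Line 2: near (1), his (1), high (1), eternity (4) → 7
Line 3: cloudy (2), castle (2), waits (1) → 5
Total: 5 + 7 + 5 = 17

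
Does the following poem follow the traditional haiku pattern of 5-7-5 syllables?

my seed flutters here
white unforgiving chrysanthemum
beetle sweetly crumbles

No

Line 1: my(1) + seed(1) + flutters(2) + here(1) = 5 ✓
Line 2: white(1) + unforgiving(4) + chrysanthemum(4) = 9 (expected 7)
Line 3: beetle(2) + sweetly(2) + crumbles(2) = 6 (expected 5)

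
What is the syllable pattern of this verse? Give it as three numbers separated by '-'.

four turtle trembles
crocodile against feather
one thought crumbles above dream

5-7-7

Line 1: four(1) + turtle(2) + trembles(2) = 5
Line 2: crocodile(3) + against(2) + feather(2) = 7
Line 3: one(1) + thought(1) + crumbles(2) + above(2) + dream(1) = 7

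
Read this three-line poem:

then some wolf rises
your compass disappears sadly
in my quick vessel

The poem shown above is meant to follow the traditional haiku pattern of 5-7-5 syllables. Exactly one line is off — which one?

Line 1: then (1), some (1), wolf (1), rises (2) → 5 ✓
Line 2: your (1), compass (2), disappears (3), sadly (2) → 8 (expected 7)
Line 3: in (1), my (1), quick (1), vessel (2) → 5 ✓

The second line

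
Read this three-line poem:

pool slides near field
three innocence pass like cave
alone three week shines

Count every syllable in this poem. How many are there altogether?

Line 1: pool(1) + slides(1) + near(1) + field(1) = 4
Line 2: three(1) + innocence(3) + pass(1) + like(1) + cave(1) = 7
Line 3: alone(2) + three(1) + week(1) + shines(1) = 5
Total: 4 + 7 + 5 = 16

16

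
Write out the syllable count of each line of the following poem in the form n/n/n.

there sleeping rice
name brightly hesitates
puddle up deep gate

4/6/5

Line 1: there(1) + sleeping(2) + rice(1) = 4
Line 2: name(1) + brightly(2) + hesitates(3) = 6
Line 3: puddle(2) + up(1) + deep(1) + gate(1) = 5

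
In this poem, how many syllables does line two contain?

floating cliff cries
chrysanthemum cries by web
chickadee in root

7

Line two: chrysanthemum (4), cries (1), by (1), web (1) → 7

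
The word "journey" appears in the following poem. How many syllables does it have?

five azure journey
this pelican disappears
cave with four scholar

2

"journey" has 2 syllables.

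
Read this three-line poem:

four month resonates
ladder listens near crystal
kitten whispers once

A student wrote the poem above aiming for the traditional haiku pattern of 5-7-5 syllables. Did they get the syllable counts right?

Yes

Line 1: four (1), month (1), resonates (3) → 5 ✓
Line 2: ladder (2), listens (2), near (1), crystal (2) → 7 ✓
Line 3: kitten (2), whispers (2), once (1) → 5 ✓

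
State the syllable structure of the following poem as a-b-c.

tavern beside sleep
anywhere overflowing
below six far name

5-7-5

Line 1: "tavern beside sleep": 2+2+1 = 5
Line 2: "anywhere overflowing": 3+4 = 7
Line 3: "below six far name": 2+1+1+1 = 5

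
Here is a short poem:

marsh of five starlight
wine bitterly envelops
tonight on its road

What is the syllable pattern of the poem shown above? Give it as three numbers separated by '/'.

Line 1: marsh (1), of (1), five (1), starlight (2) → 5
Line 2: wine (1), bitterly (3), envelops (3) → 7
Line 3: tonight (2), on (1), its (1), road (1) → 5

5/7/5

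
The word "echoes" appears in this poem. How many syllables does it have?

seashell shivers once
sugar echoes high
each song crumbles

"echoes" has 2 syllables.

2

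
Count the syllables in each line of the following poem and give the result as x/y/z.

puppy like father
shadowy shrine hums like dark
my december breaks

5/7/5

Line 1: puppy (2), like (1), father (2) → 5
Line 2: shadowy (3), shrine (1), hums (1), like (1), dark (1) → 7
Line 3: my (1), december (3), breaks (1) → 5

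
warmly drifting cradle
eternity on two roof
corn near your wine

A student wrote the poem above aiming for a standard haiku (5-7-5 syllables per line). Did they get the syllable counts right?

Line 1: warmly(2) + drifting(2) + cradle(2) = 6 (expected 5)
Line 2: eternity(4) + on(1) + two(1) + roof(1) = 7 ✓
Line 3: corn(1) + near(1) + your(1) + wine(1) = 4 (expected 5)

No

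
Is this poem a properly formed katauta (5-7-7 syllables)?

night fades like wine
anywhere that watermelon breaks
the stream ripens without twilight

Line 1: "night fades like wine": 1+1+1+1 = 4 (expected 5)
Line 2: "anywhere that watermelon breaks": 3+1+4+1 = 9 (expected 7)
Line 3: "the stream ripens without twilight": 1+1+2+2+2 = 8 (expected 7)

No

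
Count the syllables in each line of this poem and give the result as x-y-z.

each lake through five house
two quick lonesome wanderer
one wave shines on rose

5-7-5

Line 1: "each lake through five house": 1+1+1+1+1 = 5
Line 2: "two quick lonesome wanderer": 1+1+2+3 = 7
Line 3: "one wave shines on rose": 1+1+1+1+1 = 5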